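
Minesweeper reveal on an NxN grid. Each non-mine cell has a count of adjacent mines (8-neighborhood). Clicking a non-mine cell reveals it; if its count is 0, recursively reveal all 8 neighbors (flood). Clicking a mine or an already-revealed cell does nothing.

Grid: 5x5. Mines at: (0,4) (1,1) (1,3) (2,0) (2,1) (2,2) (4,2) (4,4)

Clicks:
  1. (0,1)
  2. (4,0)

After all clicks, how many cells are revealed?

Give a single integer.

Answer: 5

Derivation:
Click 1 (0,1) count=1: revealed 1 new [(0,1)] -> total=1
Click 2 (4,0) count=0: revealed 4 new [(3,0) (3,1) (4,0) (4,1)] -> total=5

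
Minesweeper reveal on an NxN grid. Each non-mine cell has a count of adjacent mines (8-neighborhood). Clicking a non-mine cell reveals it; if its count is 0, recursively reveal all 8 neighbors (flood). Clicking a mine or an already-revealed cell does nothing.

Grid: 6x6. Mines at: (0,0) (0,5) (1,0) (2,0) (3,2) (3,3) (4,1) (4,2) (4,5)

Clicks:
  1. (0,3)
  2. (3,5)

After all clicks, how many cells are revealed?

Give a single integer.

Answer: 13

Derivation:
Click 1 (0,3) count=0: revealed 12 new [(0,1) (0,2) (0,3) (0,4) (1,1) (1,2) (1,3) (1,4) (2,1) (2,2) (2,3) (2,4)] -> total=12
Click 2 (3,5) count=1: revealed 1 new [(3,5)] -> total=13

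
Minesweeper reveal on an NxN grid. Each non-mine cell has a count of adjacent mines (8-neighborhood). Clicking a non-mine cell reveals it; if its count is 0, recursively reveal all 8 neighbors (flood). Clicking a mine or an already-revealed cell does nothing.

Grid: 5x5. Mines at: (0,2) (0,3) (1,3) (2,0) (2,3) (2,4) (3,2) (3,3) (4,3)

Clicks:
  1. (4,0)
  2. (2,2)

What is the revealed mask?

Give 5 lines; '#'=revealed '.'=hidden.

Click 1 (4,0) count=0: revealed 4 new [(3,0) (3,1) (4,0) (4,1)] -> total=4
Click 2 (2,2) count=4: revealed 1 new [(2,2)] -> total=5

Answer: .....
.....
..#..
##...
##...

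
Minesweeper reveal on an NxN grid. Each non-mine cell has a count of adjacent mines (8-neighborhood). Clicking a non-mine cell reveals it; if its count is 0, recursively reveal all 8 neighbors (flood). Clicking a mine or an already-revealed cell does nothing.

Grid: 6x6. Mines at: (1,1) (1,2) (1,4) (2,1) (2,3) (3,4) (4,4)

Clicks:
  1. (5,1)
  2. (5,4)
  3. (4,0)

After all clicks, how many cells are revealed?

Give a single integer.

Answer: 13

Derivation:
Click 1 (5,1) count=0: revealed 12 new [(3,0) (3,1) (3,2) (3,3) (4,0) (4,1) (4,2) (4,3) (5,0) (5,1) (5,2) (5,3)] -> total=12
Click 2 (5,4) count=1: revealed 1 new [(5,4)] -> total=13
Click 3 (4,0) count=0: revealed 0 new [(none)] -> total=13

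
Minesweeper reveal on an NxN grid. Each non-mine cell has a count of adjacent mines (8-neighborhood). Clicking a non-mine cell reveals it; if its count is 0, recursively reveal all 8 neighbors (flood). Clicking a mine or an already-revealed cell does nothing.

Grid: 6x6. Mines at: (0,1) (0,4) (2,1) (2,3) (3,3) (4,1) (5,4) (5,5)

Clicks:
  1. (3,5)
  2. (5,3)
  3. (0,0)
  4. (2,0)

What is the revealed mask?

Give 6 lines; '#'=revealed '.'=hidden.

Click 1 (3,5) count=0: revealed 8 new [(1,4) (1,5) (2,4) (2,5) (3,4) (3,5) (4,4) (4,5)] -> total=8
Click 2 (5,3) count=1: revealed 1 new [(5,3)] -> total=9
Click 3 (0,0) count=1: revealed 1 new [(0,0)] -> total=10
Click 4 (2,0) count=1: revealed 1 new [(2,0)] -> total=11

Answer: #.....
....##
#...##
....##
....##
...#..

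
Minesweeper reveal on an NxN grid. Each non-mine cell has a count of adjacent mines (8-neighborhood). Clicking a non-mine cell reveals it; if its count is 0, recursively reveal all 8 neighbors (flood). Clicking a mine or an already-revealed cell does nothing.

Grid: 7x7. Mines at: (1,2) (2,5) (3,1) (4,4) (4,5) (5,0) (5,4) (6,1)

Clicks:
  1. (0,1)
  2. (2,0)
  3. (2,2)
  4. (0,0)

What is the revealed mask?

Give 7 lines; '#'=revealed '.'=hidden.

Answer: ##.....
##.....
###....
.......
.......
.......
.......

Derivation:
Click 1 (0,1) count=1: revealed 1 new [(0,1)] -> total=1
Click 2 (2,0) count=1: revealed 1 new [(2,0)] -> total=2
Click 3 (2,2) count=2: revealed 1 new [(2,2)] -> total=3
Click 4 (0,0) count=0: revealed 4 new [(0,0) (1,0) (1,1) (2,1)] -> total=7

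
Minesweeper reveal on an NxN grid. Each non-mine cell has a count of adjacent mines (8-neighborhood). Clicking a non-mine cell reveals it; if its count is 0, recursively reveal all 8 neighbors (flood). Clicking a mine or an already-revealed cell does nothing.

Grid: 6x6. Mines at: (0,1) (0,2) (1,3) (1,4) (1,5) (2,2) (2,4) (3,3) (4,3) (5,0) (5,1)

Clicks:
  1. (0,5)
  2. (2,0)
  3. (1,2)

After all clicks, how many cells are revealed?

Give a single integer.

Click 1 (0,5) count=2: revealed 1 new [(0,5)] -> total=1
Click 2 (2,0) count=0: revealed 8 new [(1,0) (1,1) (2,0) (2,1) (3,0) (3,1) (4,0) (4,1)] -> total=9
Click 3 (1,2) count=4: revealed 1 new [(1,2)] -> total=10

Answer: 10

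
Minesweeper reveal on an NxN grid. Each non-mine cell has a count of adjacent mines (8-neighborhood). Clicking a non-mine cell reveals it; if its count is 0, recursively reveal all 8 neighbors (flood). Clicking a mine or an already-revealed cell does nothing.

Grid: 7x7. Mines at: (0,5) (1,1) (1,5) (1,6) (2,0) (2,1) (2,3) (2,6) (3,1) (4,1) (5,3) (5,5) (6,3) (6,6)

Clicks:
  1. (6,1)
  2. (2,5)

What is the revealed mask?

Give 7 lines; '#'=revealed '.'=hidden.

Answer: .......
.......
.....#.
.......
.......
###....
###....

Derivation:
Click 1 (6,1) count=0: revealed 6 new [(5,0) (5,1) (5,2) (6,0) (6,1) (6,2)] -> total=6
Click 2 (2,5) count=3: revealed 1 new [(2,5)] -> total=7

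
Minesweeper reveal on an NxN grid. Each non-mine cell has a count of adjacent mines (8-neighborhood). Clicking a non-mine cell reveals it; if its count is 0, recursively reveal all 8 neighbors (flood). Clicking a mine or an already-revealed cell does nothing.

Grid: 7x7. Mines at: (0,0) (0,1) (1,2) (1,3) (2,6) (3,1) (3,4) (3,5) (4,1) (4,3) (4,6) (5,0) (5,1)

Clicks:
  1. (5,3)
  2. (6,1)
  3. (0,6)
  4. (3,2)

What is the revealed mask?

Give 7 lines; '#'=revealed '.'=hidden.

Answer: ....###
....###
.......
..#....
.......
...#...
.#.....

Derivation:
Click 1 (5,3) count=1: revealed 1 new [(5,3)] -> total=1
Click 2 (6,1) count=2: revealed 1 new [(6,1)] -> total=2
Click 3 (0,6) count=0: revealed 6 new [(0,4) (0,5) (0,6) (1,4) (1,5) (1,6)] -> total=8
Click 4 (3,2) count=3: revealed 1 new [(3,2)] -> total=9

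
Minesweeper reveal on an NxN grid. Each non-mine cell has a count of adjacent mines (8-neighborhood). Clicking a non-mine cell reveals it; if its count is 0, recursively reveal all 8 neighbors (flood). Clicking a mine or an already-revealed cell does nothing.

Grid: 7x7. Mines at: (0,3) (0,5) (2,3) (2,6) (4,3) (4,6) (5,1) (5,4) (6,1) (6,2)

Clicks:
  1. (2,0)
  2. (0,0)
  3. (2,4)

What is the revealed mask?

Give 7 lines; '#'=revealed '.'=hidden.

Click 1 (2,0) count=0: revealed 15 new [(0,0) (0,1) (0,2) (1,0) (1,1) (1,2) (2,0) (2,1) (2,2) (3,0) (3,1) (3,2) (4,0) (4,1) (4,2)] -> total=15
Click 2 (0,0) count=0: revealed 0 new [(none)] -> total=15
Click 3 (2,4) count=1: revealed 1 new [(2,4)] -> total=16

Answer: ###....
###....
###.#..
###....
###....
.......
.......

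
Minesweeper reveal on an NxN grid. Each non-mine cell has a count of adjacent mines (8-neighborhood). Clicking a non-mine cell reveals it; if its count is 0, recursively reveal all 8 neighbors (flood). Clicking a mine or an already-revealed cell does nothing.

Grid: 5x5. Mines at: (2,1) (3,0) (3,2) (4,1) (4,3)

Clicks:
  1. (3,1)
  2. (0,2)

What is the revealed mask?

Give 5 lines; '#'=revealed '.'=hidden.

Answer: #####
#####
..###
.#.##
.....

Derivation:
Click 1 (3,1) count=4: revealed 1 new [(3,1)] -> total=1
Click 2 (0,2) count=0: revealed 15 new [(0,0) (0,1) (0,2) (0,3) (0,4) (1,0) (1,1) (1,2) (1,3) (1,4) (2,2) (2,3) (2,4) (3,3) (3,4)] -> total=16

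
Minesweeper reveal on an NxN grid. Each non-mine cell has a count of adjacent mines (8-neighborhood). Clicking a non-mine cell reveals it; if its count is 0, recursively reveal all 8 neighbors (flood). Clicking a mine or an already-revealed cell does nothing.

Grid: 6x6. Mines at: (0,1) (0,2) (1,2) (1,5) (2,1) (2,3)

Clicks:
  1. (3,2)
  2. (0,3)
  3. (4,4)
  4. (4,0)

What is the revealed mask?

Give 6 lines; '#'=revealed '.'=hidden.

Click 1 (3,2) count=2: revealed 1 new [(3,2)] -> total=1
Click 2 (0,3) count=2: revealed 1 new [(0,3)] -> total=2
Click 3 (4,4) count=0: revealed 19 new [(2,4) (2,5) (3,0) (3,1) (3,3) (3,4) (3,5) (4,0) (4,1) (4,2) (4,3) (4,4) (4,5) (5,0) (5,1) (5,2) (5,3) (5,4) (5,5)] -> total=21
Click 4 (4,0) count=0: revealed 0 new [(none)] -> total=21

Answer: ...#..
......
....##
######
######
######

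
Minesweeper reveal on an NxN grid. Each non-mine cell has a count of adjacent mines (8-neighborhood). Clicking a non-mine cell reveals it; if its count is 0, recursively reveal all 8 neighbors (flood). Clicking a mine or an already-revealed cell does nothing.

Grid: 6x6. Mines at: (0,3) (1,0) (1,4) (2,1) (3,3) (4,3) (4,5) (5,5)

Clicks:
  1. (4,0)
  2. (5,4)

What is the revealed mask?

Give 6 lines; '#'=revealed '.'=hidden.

Answer: ......
......
......
###...
###...
###.#.

Derivation:
Click 1 (4,0) count=0: revealed 9 new [(3,0) (3,1) (3,2) (4,0) (4,1) (4,2) (5,0) (5,1) (5,2)] -> total=9
Click 2 (5,4) count=3: revealed 1 new [(5,4)] -> total=10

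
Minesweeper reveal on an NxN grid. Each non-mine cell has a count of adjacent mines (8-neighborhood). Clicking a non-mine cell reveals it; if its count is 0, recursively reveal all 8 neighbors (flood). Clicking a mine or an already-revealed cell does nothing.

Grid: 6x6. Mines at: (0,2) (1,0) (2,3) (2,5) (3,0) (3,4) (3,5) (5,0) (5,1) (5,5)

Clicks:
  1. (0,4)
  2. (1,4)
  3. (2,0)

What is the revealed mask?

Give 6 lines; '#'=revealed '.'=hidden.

Answer: ...###
...###
#.....
......
......
......

Derivation:
Click 1 (0,4) count=0: revealed 6 new [(0,3) (0,4) (0,5) (1,3) (1,4) (1,5)] -> total=6
Click 2 (1,4) count=2: revealed 0 new [(none)] -> total=6
Click 3 (2,0) count=2: revealed 1 new [(2,0)] -> total=7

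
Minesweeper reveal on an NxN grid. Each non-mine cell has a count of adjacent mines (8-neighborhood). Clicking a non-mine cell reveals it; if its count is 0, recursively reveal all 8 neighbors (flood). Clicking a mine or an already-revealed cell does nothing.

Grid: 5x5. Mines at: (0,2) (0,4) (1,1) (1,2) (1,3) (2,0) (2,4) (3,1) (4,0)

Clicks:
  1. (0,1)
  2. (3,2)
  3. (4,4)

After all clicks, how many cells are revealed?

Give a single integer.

Answer: 7

Derivation:
Click 1 (0,1) count=3: revealed 1 new [(0,1)] -> total=1
Click 2 (3,2) count=1: revealed 1 new [(3,2)] -> total=2
Click 3 (4,4) count=0: revealed 5 new [(3,3) (3,4) (4,2) (4,3) (4,4)] -> total=7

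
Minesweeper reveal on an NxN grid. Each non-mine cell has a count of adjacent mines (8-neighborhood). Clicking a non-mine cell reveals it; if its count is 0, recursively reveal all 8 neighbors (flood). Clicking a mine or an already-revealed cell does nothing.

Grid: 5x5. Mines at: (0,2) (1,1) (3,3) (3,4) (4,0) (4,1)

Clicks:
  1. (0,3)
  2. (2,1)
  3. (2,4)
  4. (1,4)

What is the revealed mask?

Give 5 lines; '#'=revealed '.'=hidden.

Answer: ...##
...##
.#.##
.....
.....

Derivation:
Click 1 (0,3) count=1: revealed 1 new [(0,3)] -> total=1
Click 2 (2,1) count=1: revealed 1 new [(2,1)] -> total=2
Click 3 (2,4) count=2: revealed 1 new [(2,4)] -> total=3
Click 4 (1,4) count=0: revealed 4 new [(0,4) (1,3) (1,4) (2,3)] -> total=7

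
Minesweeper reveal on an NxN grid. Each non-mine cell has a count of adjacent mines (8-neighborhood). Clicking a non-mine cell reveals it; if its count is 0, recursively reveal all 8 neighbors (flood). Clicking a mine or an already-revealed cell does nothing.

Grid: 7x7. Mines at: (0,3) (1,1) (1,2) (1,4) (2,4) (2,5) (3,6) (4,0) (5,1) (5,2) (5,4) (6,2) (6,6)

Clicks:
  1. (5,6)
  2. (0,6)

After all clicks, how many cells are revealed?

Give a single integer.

Answer: 5

Derivation:
Click 1 (5,6) count=1: revealed 1 new [(5,6)] -> total=1
Click 2 (0,6) count=0: revealed 4 new [(0,5) (0,6) (1,5) (1,6)] -> total=5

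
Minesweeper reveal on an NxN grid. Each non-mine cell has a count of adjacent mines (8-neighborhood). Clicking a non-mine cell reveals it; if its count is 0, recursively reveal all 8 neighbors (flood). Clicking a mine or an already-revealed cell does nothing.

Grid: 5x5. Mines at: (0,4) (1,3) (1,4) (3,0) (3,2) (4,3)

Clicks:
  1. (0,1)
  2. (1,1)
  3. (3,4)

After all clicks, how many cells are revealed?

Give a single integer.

Click 1 (0,1) count=0: revealed 9 new [(0,0) (0,1) (0,2) (1,0) (1,1) (1,2) (2,0) (2,1) (2,2)] -> total=9
Click 2 (1,1) count=0: revealed 0 new [(none)] -> total=9
Click 3 (3,4) count=1: revealed 1 new [(3,4)] -> total=10

Answer: 10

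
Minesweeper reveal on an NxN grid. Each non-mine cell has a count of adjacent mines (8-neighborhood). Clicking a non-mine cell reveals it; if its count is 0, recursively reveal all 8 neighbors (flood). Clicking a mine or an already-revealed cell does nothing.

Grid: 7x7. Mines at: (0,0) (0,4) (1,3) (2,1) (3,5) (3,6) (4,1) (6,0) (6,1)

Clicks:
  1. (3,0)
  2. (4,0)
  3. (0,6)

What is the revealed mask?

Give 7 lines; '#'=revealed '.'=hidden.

Click 1 (3,0) count=2: revealed 1 new [(3,0)] -> total=1
Click 2 (4,0) count=1: revealed 1 new [(4,0)] -> total=2
Click 3 (0,6) count=0: revealed 6 new [(0,5) (0,6) (1,5) (1,6) (2,5) (2,6)] -> total=8

Answer: .....##
.....##
.....##
#......
#......
.......
.......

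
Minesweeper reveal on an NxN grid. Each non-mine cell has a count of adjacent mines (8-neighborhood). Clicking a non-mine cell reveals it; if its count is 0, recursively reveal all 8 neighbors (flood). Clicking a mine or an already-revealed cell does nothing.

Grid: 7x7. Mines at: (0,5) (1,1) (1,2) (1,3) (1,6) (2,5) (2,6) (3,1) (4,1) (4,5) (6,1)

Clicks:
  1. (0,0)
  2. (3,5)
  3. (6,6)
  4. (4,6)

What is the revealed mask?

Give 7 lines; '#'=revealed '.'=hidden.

Click 1 (0,0) count=1: revealed 1 new [(0,0)] -> total=1
Click 2 (3,5) count=3: revealed 1 new [(3,5)] -> total=2
Click 3 (6,6) count=0: revealed 19 new [(2,2) (2,3) (2,4) (3,2) (3,3) (3,4) (4,2) (4,3) (4,4) (5,2) (5,3) (5,4) (5,5) (5,6) (6,2) (6,3) (6,4) (6,5) (6,6)] -> total=21
Click 4 (4,6) count=1: revealed 1 new [(4,6)] -> total=22

Answer: #......
.......
..###..
..####.
..###.#
..#####
..#####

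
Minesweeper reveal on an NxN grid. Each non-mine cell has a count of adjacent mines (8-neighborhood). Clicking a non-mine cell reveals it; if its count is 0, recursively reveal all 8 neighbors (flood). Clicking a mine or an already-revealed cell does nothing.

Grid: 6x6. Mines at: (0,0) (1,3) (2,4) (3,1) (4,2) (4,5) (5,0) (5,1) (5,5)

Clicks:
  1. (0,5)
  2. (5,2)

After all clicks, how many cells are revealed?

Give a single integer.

Answer: 5

Derivation:
Click 1 (0,5) count=0: revealed 4 new [(0,4) (0,5) (1,4) (1,5)] -> total=4
Click 2 (5,2) count=2: revealed 1 new [(5,2)] -> total=5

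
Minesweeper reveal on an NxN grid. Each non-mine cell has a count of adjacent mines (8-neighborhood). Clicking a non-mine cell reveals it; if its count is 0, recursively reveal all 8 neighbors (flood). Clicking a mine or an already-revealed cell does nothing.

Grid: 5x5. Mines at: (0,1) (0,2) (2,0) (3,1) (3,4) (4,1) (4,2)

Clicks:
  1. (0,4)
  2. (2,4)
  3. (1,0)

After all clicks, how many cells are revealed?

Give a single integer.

Click 1 (0,4) count=0: revealed 6 new [(0,3) (0,4) (1,3) (1,4) (2,3) (2,4)] -> total=6
Click 2 (2,4) count=1: revealed 0 new [(none)] -> total=6
Click 3 (1,0) count=2: revealed 1 new [(1,0)] -> total=7

Answer: 7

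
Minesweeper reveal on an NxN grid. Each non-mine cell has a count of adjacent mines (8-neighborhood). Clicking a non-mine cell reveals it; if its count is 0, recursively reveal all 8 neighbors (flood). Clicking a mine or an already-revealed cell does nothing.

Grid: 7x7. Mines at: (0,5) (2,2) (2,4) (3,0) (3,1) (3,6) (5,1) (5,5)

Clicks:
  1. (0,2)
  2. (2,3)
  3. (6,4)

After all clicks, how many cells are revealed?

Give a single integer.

Answer: 14

Derivation:
Click 1 (0,2) count=0: revealed 12 new [(0,0) (0,1) (0,2) (0,3) (0,4) (1,0) (1,1) (1,2) (1,3) (1,4) (2,0) (2,1)] -> total=12
Click 2 (2,3) count=2: revealed 1 new [(2,3)] -> total=13
Click 3 (6,4) count=1: revealed 1 new [(6,4)] -> total=14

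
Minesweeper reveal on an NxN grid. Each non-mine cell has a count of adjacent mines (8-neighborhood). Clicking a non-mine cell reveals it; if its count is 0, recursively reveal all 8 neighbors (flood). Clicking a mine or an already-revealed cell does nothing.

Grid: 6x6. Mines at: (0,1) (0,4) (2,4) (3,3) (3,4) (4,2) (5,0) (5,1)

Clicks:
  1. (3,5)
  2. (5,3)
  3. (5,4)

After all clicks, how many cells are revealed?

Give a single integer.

Answer: 7

Derivation:
Click 1 (3,5) count=2: revealed 1 new [(3,5)] -> total=1
Click 2 (5,3) count=1: revealed 1 new [(5,3)] -> total=2
Click 3 (5,4) count=0: revealed 5 new [(4,3) (4,4) (4,5) (5,4) (5,5)] -> total=7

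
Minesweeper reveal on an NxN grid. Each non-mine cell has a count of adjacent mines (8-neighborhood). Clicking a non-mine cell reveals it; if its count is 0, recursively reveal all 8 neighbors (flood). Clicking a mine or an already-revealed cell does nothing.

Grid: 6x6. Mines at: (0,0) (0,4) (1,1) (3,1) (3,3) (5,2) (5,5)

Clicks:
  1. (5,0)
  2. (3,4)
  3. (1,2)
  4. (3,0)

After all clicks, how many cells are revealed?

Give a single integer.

Click 1 (5,0) count=0: revealed 4 new [(4,0) (4,1) (5,0) (5,1)] -> total=4
Click 2 (3,4) count=1: revealed 1 new [(3,4)] -> total=5
Click 3 (1,2) count=1: revealed 1 new [(1,2)] -> total=6
Click 4 (3,0) count=1: revealed 1 new [(3,0)] -> total=7

Answer: 7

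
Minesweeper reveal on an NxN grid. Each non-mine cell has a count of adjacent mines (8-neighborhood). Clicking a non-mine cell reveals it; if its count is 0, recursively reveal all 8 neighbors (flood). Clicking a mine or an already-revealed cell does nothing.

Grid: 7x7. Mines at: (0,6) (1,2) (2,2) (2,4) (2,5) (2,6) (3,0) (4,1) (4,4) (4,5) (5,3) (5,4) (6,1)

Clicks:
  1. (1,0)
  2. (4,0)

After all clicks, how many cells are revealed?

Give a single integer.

Answer: 7

Derivation:
Click 1 (1,0) count=0: revealed 6 new [(0,0) (0,1) (1,0) (1,1) (2,0) (2,1)] -> total=6
Click 2 (4,0) count=2: revealed 1 new [(4,0)] -> total=7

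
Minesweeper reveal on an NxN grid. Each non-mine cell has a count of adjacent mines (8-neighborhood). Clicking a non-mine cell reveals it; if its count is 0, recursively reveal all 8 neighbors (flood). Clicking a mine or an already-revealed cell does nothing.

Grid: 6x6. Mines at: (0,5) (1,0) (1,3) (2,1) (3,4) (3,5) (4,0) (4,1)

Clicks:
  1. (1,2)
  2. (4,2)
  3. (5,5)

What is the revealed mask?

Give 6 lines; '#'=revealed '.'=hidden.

Answer: ......
..#...
......
......
..####
..####

Derivation:
Click 1 (1,2) count=2: revealed 1 new [(1,2)] -> total=1
Click 2 (4,2) count=1: revealed 1 new [(4,2)] -> total=2
Click 3 (5,5) count=0: revealed 7 new [(4,3) (4,4) (4,5) (5,2) (5,3) (5,4) (5,5)] -> total=9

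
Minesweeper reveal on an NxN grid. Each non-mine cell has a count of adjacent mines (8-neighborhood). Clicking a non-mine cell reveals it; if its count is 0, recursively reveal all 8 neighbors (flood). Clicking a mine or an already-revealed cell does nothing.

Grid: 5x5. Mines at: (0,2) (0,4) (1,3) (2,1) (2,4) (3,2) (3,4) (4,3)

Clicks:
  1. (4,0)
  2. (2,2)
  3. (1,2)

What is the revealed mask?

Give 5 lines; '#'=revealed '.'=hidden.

Click 1 (4,0) count=0: revealed 4 new [(3,0) (3,1) (4,0) (4,1)] -> total=4
Click 2 (2,2) count=3: revealed 1 new [(2,2)] -> total=5
Click 3 (1,2) count=3: revealed 1 new [(1,2)] -> total=6

Answer: .....
..#..
..#..
##...
##...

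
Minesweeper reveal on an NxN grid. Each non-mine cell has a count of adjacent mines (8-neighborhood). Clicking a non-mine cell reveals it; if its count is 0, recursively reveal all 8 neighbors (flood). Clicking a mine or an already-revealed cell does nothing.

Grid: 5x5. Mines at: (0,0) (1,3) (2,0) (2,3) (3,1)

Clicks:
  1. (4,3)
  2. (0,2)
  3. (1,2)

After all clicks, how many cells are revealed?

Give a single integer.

Answer: 8

Derivation:
Click 1 (4,3) count=0: revealed 6 new [(3,2) (3,3) (3,4) (4,2) (4,3) (4,4)] -> total=6
Click 2 (0,2) count=1: revealed 1 new [(0,2)] -> total=7
Click 3 (1,2) count=2: revealed 1 new [(1,2)] -> total=8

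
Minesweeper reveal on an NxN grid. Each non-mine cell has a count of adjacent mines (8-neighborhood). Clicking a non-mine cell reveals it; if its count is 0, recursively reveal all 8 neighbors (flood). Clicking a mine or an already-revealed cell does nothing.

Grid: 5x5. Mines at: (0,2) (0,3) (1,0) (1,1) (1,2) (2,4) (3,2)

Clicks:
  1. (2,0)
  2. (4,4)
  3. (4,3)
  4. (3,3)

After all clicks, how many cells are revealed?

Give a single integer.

Answer: 5

Derivation:
Click 1 (2,0) count=2: revealed 1 new [(2,0)] -> total=1
Click 2 (4,4) count=0: revealed 4 new [(3,3) (3,4) (4,3) (4,4)] -> total=5
Click 3 (4,3) count=1: revealed 0 new [(none)] -> total=5
Click 4 (3,3) count=2: revealed 0 new [(none)] -> total=5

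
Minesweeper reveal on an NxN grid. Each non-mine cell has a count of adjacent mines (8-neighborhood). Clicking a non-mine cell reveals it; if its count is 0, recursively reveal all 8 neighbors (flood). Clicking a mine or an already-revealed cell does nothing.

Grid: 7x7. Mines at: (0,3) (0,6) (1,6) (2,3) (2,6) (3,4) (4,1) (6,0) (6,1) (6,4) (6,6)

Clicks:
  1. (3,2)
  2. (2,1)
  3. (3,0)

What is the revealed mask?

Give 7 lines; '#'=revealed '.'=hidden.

Answer: ###....
###....
###....
###....
.......
.......
.......

Derivation:
Click 1 (3,2) count=2: revealed 1 new [(3,2)] -> total=1
Click 2 (2,1) count=0: revealed 11 new [(0,0) (0,1) (0,2) (1,0) (1,1) (1,2) (2,0) (2,1) (2,2) (3,0) (3,1)] -> total=12
Click 3 (3,0) count=1: revealed 0 new [(none)] -> total=12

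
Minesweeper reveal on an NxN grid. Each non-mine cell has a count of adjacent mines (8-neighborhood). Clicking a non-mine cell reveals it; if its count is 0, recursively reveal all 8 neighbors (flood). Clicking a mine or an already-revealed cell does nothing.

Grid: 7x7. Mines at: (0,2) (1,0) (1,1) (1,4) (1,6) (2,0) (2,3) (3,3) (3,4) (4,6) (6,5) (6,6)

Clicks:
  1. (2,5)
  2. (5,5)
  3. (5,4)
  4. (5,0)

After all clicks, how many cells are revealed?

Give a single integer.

Click 1 (2,5) count=3: revealed 1 new [(2,5)] -> total=1
Click 2 (5,5) count=3: revealed 1 new [(5,5)] -> total=2
Click 3 (5,4) count=1: revealed 1 new [(5,4)] -> total=3
Click 4 (5,0) count=0: revealed 17 new [(3,0) (3,1) (3,2) (4,0) (4,1) (4,2) (4,3) (4,4) (5,0) (5,1) (5,2) (5,3) (6,0) (6,1) (6,2) (6,3) (6,4)] -> total=20

Answer: 20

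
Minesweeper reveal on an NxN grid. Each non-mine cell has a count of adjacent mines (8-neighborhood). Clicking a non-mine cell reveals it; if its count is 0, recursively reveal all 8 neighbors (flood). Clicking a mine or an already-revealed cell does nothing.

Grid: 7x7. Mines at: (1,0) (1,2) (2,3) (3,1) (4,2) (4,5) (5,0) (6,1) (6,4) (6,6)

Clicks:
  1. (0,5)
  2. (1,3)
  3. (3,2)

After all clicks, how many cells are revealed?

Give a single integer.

Answer: 15

Derivation:
Click 1 (0,5) count=0: revealed 14 new [(0,3) (0,4) (0,5) (0,6) (1,3) (1,4) (1,5) (1,6) (2,4) (2,5) (2,6) (3,4) (3,5) (3,6)] -> total=14
Click 2 (1,3) count=2: revealed 0 new [(none)] -> total=14
Click 3 (3,2) count=3: revealed 1 new [(3,2)] -> total=15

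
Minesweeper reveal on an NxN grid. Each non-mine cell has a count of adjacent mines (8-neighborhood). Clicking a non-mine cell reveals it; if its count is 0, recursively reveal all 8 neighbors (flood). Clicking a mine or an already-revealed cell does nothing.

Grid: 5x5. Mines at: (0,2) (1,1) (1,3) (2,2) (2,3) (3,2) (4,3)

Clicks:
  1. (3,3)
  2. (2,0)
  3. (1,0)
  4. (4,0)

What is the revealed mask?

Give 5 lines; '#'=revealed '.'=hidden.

Answer: .....
#....
##...
##.#.
##...

Derivation:
Click 1 (3,3) count=4: revealed 1 new [(3,3)] -> total=1
Click 2 (2,0) count=1: revealed 1 new [(2,0)] -> total=2
Click 3 (1,0) count=1: revealed 1 new [(1,0)] -> total=3
Click 4 (4,0) count=0: revealed 5 new [(2,1) (3,0) (3,1) (4,0) (4,1)] -> total=8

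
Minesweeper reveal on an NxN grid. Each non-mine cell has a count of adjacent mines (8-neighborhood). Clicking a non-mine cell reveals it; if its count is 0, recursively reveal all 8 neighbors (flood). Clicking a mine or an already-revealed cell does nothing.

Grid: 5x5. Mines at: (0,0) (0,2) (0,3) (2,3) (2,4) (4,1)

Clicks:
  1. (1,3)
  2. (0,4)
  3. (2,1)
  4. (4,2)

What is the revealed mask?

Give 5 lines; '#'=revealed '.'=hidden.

Answer: ....#
####.
###..
###..
..#..

Derivation:
Click 1 (1,3) count=4: revealed 1 new [(1,3)] -> total=1
Click 2 (0,4) count=1: revealed 1 new [(0,4)] -> total=2
Click 3 (2,1) count=0: revealed 9 new [(1,0) (1,1) (1,2) (2,0) (2,1) (2,2) (3,0) (3,1) (3,2)] -> total=11
Click 4 (4,2) count=1: revealed 1 new [(4,2)] -> total=12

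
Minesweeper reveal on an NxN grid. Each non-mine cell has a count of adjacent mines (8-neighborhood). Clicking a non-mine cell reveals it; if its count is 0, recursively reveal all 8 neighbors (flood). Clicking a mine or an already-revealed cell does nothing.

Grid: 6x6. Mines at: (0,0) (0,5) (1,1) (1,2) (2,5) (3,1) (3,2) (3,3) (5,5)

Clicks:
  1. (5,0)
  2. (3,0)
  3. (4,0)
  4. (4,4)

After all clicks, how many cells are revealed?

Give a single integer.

Click 1 (5,0) count=0: revealed 10 new [(4,0) (4,1) (4,2) (4,3) (4,4) (5,0) (5,1) (5,2) (5,3) (5,4)] -> total=10
Click 2 (3,0) count=1: revealed 1 new [(3,0)] -> total=11
Click 3 (4,0) count=1: revealed 0 new [(none)] -> total=11
Click 4 (4,4) count=2: revealed 0 new [(none)] -> total=11

Answer: 11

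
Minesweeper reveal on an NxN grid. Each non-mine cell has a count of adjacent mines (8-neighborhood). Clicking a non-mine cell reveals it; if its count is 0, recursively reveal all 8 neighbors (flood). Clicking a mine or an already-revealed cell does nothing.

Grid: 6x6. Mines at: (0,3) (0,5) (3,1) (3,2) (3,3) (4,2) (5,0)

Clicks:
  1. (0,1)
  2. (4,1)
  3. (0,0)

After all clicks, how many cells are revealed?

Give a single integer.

Answer: 10

Derivation:
Click 1 (0,1) count=0: revealed 9 new [(0,0) (0,1) (0,2) (1,0) (1,1) (1,2) (2,0) (2,1) (2,2)] -> total=9
Click 2 (4,1) count=4: revealed 1 new [(4,1)] -> total=10
Click 3 (0,0) count=0: revealed 0 new [(none)] -> total=10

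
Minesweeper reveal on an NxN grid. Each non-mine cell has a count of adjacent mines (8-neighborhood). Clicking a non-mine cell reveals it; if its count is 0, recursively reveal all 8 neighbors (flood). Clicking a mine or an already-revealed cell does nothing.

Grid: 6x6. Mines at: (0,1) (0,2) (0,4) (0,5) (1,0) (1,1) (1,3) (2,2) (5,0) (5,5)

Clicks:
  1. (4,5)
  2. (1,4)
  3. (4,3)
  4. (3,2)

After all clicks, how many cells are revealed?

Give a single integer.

Answer: 19

Derivation:
Click 1 (4,5) count=1: revealed 1 new [(4,5)] -> total=1
Click 2 (1,4) count=3: revealed 1 new [(1,4)] -> total=2
Click 3 (4,3) count=0: revealed 17 new [(1,5) (2,3) (2,4) (2,5) (3,1) (3,2) (3,3) (3,4) (3,5) (4,1) (4,2) (4,3) (4,4) (5,1) (5,2) (5,3) (5,4)] -> total=19
Click 4 (3,2) count=1: revealed 0 new [(none)] -> total=19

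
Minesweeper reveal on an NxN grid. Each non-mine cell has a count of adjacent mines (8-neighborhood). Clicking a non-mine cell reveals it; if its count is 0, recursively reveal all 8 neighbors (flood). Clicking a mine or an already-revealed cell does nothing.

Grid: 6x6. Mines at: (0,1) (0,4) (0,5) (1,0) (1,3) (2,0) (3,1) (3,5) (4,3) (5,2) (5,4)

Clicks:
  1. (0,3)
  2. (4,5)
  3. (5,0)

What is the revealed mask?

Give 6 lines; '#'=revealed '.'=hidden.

Answer: ...#..
......
......
......
##...#
##....

Derivation:
Click 1 (0,3) count=2: revealed 1 new [(0,3)] -> total=1
Click 2 (4,5) count=2: revealed 1 new [(4,5)] -> total=2
Click 3 (5,0) count=0: revealed 4 new [(4,0) (4,1) (5,0) (5,1)] -> total=6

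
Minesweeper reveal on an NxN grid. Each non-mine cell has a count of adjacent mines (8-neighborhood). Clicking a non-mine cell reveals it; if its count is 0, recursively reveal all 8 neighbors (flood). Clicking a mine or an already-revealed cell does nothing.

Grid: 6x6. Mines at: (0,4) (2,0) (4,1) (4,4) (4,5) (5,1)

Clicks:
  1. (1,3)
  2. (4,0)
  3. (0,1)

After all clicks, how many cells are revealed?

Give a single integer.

Answer: 21

Derivation:
Click 1 (1,3) count=1: revealed 1 new [(1,3)] -> total=1
Click 2 (4,0) count=2: revealed 1 new [(4,0)] -> total=2
Click 3 (0,1) count=0: revealed 19 new [(0,0) (0,1) (0,2) (0,3) (1,0) (1,1) (1,2) (1,4) (1,5) (2,1) (2,2) (2,3) (2,4) (2,5) (3,1) (3,2) (3,3) (3,4) (3,5)] -> total=21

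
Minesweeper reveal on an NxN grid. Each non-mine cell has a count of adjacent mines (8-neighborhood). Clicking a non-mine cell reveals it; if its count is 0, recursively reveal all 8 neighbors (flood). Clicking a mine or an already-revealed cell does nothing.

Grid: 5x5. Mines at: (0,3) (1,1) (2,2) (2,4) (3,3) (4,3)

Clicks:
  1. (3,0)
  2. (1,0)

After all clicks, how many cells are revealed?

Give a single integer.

Click 1 (3,0) count=0: revealed 8 new [(2,0) (2,1) (3,0) (3,1) (3,2) (4,0) (4,1) (4,2)] -> total=8
Click 2 (1,0) count=1: revealed 1 new [(1,0)] -> total=9

Answer: 9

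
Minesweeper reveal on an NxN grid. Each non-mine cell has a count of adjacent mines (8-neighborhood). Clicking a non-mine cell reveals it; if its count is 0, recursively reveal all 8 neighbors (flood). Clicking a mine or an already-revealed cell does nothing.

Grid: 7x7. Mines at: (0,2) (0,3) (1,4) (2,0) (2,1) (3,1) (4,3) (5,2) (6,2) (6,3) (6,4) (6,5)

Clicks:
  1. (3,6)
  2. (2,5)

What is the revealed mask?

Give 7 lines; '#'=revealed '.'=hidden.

Answer: .....##
.....##
....###
....###
....###
....###
.......

Derivation:
Click 1 (3,6) count=0: revealed 16 new [(0,5) (0,6) (1,5) (1,6) (2,4) (2,5) (2,6) (3,4) (3,5) (3,6) (4,4) (4,5) (4,6) (5,4) (5,5) (5,6)] -> total=16
Click 2 (2,5) count=1: revealed 0 new [(none)] -> total=16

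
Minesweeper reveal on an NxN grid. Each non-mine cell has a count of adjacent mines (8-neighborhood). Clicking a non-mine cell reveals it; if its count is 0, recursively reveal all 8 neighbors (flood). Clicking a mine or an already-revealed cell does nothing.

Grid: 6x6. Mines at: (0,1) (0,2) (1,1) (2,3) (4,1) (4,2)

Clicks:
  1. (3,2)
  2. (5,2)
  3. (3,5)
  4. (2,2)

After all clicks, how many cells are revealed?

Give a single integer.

Click 1 (3,2) count=3: revealed 1 new [(3,2)] -> total=1
Click 2 (5,2) count=2: revealed 1 new [(5,2)] -> total=2
Click 3 (3,5) count=0: revealed 17 new [(0,3) (0,4) (0,5) (1,3) (1,4) (1,5) (2,4) (2,5) (3,3) (3,4) (3,5) (4,3) (4,4) (4,5) (5,3) (5,4) (5,5)] -> total=19
Click 4 (2,2) count=2: revealed 1 new [(2,2)] -> total=20

Answer: 20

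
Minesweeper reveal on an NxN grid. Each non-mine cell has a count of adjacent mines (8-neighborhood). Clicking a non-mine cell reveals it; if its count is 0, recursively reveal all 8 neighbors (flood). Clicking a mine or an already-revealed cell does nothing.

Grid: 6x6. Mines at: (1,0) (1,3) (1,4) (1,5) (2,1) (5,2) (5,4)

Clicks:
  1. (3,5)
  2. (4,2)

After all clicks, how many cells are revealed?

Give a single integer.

Answer: 12

Derivation:
Click 1 (3,5) count=0: revealed 12 new [(2,2) (2,3) (2,4) (2,5) (3,2) (3,3) (3,4) (3,5) (4,2) (4,3) (4,4) (4,5)] -> total=12
Click 2 (4,2) count=1: revealed 0 new [(none)] -> total=12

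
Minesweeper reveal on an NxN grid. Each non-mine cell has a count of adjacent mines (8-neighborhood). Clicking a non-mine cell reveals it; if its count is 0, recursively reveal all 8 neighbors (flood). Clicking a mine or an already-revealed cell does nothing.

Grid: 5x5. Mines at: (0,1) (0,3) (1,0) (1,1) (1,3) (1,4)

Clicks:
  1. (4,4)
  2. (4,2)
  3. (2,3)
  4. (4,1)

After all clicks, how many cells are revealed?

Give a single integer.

Answer: 15

Derivation:
Click 1 (4,4) count=0: revealed 15 new [(2,0) (2,1) (2,2) (2,3) (2,4) (3,0) (3,1) (3,2) (3,3) (3,4) (4,0) (4,1) (4,2) (4,3) (4,4)] -> total=15
Click 2 (4,2) count=0: revealed 0 new [(none)] -> total=15
Click 3 (2,3) count=2: revealed 0 new [(none)] -> total=15
Click 4 (4,1) count=0: revealed 0 new [(none)] -> total=15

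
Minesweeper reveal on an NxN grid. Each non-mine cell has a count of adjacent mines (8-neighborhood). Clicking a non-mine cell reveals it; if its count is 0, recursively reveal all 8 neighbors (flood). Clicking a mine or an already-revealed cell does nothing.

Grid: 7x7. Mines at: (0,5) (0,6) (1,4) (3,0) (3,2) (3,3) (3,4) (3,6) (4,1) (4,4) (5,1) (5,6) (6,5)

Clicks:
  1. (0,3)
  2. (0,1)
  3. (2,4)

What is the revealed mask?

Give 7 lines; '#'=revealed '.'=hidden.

Click 1 (0,3) count=1: revealed 1 new [(0,3)] -> total=1
Click 2 (0,1) count=0: revealed 11 new [(0,0) (0,1) (0,2) (1,0) (1,1) (1,2) (1,3) (2,0) (2,1) (2,2) (2,3)] -> total=12
Click 3 (2,4) count=3: revealed 1 new [(2,4)] -> total=13

Answer: ####...
####...
#####..
.......
.......
.......
.......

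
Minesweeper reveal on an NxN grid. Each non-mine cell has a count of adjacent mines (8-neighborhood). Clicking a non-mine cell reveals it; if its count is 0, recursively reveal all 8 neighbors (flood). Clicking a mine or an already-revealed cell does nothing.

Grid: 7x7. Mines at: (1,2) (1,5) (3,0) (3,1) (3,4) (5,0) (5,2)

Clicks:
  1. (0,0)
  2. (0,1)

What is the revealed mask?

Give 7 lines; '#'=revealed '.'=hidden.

Click 1 (0,0) count=0: revealed 6 new [(0,0) (0,1) (1,0) (1,1) (2,0) (2,1)] -> total=6
Click 2 (0,1) count=1: revealed 0 new [(none)] -> total=6

Answer: ##.....
##.....
##.....
.......
.......
.......
.......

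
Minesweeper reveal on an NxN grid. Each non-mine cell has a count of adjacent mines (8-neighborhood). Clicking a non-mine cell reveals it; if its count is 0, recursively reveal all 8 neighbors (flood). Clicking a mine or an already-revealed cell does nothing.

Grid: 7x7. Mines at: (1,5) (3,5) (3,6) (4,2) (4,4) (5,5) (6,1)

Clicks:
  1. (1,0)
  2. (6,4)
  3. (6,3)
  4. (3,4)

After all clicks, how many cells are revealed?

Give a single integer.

Answer: 30

Derivation:
Click 1 (1,0) count=0: revealed 24 new [(0,0) (0,1) (0,2) (0,3) (0,4) (1,0) (1,1) (1,2) (1,3) (1,4) (2,0) (2,1) (2,2) (2,3) (2,4) (3,0) (3,1) (3,2) (3,3) (3,4) (4,0) (4,1) (5,0) (5,1)] -> total=24
Click 2 (6,4) count=1: revealed 1 new [(6,4)] -> total=25
Click 3 (6,3) count=0: revealed 5 new [(5,2) (5,3) (5,4) (6,2) (6,3)] -> total=30
Click 4 (3,4) count=2: revealed 0 new [(none)] -> total=30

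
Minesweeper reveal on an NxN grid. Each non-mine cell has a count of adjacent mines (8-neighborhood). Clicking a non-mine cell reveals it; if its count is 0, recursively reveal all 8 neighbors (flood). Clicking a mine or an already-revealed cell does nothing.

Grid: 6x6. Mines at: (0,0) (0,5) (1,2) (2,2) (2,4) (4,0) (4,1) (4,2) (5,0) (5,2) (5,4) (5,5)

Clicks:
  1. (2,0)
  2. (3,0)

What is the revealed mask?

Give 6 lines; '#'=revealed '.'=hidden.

Click 1 (2,0) count=0: revealed 6 new [(1,0) (1,1) (2,0) (2,1) (3,0) (3,1)] -> total=6
Click 2 (3,0) count=2: revealed 0 new [(none)] -> total=6

Answer: ......
##....
##....
##....
......
......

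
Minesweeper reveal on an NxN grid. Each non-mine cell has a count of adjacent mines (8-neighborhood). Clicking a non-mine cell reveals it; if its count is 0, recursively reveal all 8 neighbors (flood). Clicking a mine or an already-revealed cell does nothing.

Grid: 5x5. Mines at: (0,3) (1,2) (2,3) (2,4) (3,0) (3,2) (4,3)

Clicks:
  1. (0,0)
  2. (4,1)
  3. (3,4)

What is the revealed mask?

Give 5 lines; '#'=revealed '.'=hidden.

Click 1 (0,0) count=0: revealed 6 new [(0,0) (0,1) (1,0) (1,1) (2,0) (2,1)] -> total=6
Click 2 (4,1) count=2: revealed 1 new [(4,1)] -> total=7
Click 3 (3,4) count=3: revealed 1 new [(3,4)] -> total=8

Answer: ##...
##...
##...
....#
.#...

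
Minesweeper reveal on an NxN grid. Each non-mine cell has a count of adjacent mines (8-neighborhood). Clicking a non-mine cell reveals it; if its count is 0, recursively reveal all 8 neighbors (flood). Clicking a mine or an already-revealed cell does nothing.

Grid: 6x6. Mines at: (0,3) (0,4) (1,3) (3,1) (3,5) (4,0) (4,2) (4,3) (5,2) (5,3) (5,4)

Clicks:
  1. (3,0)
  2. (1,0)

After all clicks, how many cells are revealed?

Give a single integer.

Answer: 10

Derivation:
Click 1 (3,0) count=2: revealed 1 new [(3,0)] -> total=1
Click 2 (1,0) count=0: revealed 9 new [(0,0) (0,1) (0,2) (1,0) (1,1) (1,2) (2,0) (2,1) (2,2)] -> total=10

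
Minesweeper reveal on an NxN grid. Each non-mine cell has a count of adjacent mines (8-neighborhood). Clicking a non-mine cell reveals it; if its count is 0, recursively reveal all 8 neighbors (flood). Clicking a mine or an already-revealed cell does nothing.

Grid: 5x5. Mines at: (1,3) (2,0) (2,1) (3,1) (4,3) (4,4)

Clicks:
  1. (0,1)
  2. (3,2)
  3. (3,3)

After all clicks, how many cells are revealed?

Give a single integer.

Answer: 8

Derivation:
Click 1 (0,1) count=0: revealed 6 new [(0,0) (0,1) (0,2) (1,0) (1,1) (1,2)] -> total=6
Click 2 (3,2) count=3: revealed 1 new [(3,2)] -> total=7
Click 3 (3,3) count=2: revealed 1 new [(3,3)] -> total=8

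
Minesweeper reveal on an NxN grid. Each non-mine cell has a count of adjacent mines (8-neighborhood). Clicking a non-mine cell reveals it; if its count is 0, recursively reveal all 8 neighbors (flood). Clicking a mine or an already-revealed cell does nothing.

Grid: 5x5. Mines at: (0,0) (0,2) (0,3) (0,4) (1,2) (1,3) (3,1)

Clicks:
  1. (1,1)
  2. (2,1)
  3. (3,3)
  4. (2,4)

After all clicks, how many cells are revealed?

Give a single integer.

Click 1 (1,1) count=3: revealed 1 new [(1,1)] -> total=1
Click 2 (2,1) count=2: revealed 1 new [(2,1)] -> total=2
Click 3 (3,3) count=0: revealed 9 new [(2,2) (2,3) (2,4) (3,2) (3,3) (3,4) (4,2) (4,3) (4,4)] -> total=11
Click 4 (2,4) count=1: revealed 0 new [(none)] -> total=11

Answer: 11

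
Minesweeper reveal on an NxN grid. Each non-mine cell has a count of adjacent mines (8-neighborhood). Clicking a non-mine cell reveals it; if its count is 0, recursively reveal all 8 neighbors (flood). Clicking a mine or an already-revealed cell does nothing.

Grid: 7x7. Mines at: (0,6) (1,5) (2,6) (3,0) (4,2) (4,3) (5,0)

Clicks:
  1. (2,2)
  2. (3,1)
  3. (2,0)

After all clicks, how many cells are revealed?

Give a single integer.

Answer: 19

Derivation:
Click 1 (2,2) count=0: revealed 19 new [(0,0) (0,1) (0,2) (0,3) (0,4) (1,0) (1,1) (1,2) (1,3) (1,4) (2,0) (2,1) (2,2) (2,3) (2,4) (3,1) (3,2) (3,3) (3,4)] -> total=19
Click 2 (3,1) count=2: revealed 0 new [(none)] -> total=19
Click 3 (2,0) count=1: revealed 0 new [(none)] -> total=19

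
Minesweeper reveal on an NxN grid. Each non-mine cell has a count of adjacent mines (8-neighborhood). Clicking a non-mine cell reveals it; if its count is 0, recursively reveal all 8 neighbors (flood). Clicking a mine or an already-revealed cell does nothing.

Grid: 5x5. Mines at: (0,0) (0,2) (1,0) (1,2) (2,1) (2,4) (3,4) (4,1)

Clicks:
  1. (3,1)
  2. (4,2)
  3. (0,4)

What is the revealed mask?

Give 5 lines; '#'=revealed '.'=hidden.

Click 1 (3,1) count=2: revealed 1 new [(3,1)] -> total=1
Click 2 (4,2) count=1: revealed 1 new [(4,2)] -> total=2
Click 3 (0,4) count=0: revealed 4 new [(0,3) (0,4) (1,3) (1,4)] -> total=6

Answer: ...##
...##
.....
.#...
..#..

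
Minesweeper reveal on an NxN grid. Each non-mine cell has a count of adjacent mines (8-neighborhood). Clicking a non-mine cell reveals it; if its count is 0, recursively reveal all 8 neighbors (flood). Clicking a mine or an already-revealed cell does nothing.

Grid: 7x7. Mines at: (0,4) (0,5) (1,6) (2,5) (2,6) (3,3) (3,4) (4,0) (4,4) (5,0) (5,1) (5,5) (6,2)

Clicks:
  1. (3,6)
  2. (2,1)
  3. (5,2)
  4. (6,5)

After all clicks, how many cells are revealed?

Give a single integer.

Click 1 (3,6) count=2: revealed 1 new [(3,6)] -> total=1
Click 2 (2,1) count=0: revealed 15 new [(0,0) (0,1) (0,2) (0,3) (1,0) (1,1) (1,2) (1,3) (2,0) (2,1) (2,2) (2,3) (3,0) (3,1) (3,2)] -> total=16
Click 3 (5,2) count=2: revealed 1 new [(5,2)] -> total=17
Click 4 (6,5) count=1: revealed 1 new [(6,5)] -> total=18

Answer: 18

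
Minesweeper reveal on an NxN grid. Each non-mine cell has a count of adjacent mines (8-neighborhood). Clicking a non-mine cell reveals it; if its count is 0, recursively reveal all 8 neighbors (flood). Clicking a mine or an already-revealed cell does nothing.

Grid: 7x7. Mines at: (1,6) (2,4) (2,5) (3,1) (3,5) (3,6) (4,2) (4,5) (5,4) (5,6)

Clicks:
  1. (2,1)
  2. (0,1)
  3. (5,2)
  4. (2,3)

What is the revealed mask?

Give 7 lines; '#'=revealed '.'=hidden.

Answer: ######.
######.
####...
.......
.......
..#....
.......

Derivation:
Click 1 (2,1) count=1: revealed 1 new [(2,1)] -> total=1
Click 2 (0,1) count=0: revealed 15 new [(0,0) (0,1) (0,2) (0,3) (0,4) (0,5) (1,0) (1,1) (1,2) (1,3) (1,4) (1,5) (2,0) (2,2) (2,3)] -> total=16
Click 3 (5,2) count=1: revealed 1 new [(5,2)] -> total=17
Click 4 (2,3) count=1: revealed 0 new [(none)] -> total=17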